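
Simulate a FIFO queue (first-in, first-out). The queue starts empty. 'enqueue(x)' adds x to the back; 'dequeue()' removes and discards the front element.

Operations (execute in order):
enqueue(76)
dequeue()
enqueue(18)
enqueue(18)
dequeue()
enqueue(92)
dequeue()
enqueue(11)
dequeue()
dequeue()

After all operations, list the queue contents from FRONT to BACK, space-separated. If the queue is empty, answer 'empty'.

enqueue(76): [76]
dequeue(): []
enqueue(18): [18]
enqueue(18): [18, 18]
dequeue(): [18]
enqueue(92): [18, 92]
dequeue(): [92]
enqueue(11): [92, 11]
dequeue(): [11]
dequeue(): []

Answer: empty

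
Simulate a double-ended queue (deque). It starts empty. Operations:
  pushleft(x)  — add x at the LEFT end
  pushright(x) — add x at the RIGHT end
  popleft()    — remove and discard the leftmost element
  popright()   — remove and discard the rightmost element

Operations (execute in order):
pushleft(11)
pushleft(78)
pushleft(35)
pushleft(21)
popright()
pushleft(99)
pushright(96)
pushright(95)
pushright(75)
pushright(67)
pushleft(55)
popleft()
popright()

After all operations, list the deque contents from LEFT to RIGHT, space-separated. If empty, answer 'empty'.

pushleft(11): [11]
pushleft(78): [78, 11]
pushleft(35): [35, 78, 11]
pushleft(21): [21, 35, 78, 11]
popright(): [21, 35, 78]
pushleft(99): [99, 21, 35, 78]
pushright(96): [99, 21, 35, 78, 96]
pushright(95): [99, 21, 35, 78, 96, 95]
pushright(75): [99, 21, 35, 78, 96, 95, 75]
pushright(67): [99, 21, 35, 78, 96, 95, 75, 67]
pushleft(55): [55, 99, 21, 35, 78, 96, 95, 75, 67]
popleft(): [99, 21, 35, 78, 96, 95, 75, 67]
popright(): [99, 21, 35, 78, 96, 95, 75]

Answer: 99 21 35 78 96 95 75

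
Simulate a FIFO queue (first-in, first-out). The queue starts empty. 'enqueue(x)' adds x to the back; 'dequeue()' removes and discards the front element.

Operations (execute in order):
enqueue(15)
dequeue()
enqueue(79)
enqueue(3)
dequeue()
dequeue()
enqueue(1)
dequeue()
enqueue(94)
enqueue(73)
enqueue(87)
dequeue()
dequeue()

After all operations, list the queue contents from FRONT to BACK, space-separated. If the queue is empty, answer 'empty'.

Answer: 87

Derivation:
enqueue(15): [15]
dequeue(): []
enqueue(79): [79]
enqueue(3): [79, 3]
dequeue(): [3]
dequeue(): []
enqueue(1): [1]
dequeue(): []
enqueue(94): [94]
enqueue(73): [94, 73]
enqueue(87): [94, 73, 87]
dequeue(): [73, 87]
dequeue(): [87]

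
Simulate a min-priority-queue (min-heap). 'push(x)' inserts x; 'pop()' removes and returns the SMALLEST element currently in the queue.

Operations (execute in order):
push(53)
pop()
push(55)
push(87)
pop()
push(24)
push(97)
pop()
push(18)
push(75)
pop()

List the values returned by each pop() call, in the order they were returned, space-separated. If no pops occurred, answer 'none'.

push(53): heap contents = [53]
pop() → 53: heap contents = []
push(55): heap contents = [55]
push(87): heap contents = [55, 87]
pop() → 55: heap contents = [87]
push(24): heap contents = [24, 87]
push(97): heap contents = [24, 87, 97]
pop() → 24: heap contents = [87, 97]
push(18): heap contents = [18, 87, 97]
push(75): heap contents = [18, 75, 87, 97]
pop() → 18: heap contents = [75, 87, 97]

Answer: 53 55 24 18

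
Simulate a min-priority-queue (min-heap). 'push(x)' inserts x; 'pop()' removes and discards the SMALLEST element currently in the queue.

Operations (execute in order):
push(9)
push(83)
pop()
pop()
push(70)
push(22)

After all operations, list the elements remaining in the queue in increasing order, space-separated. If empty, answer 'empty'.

push(9): heap contents = [9]
push(83): heap contents = [9, 83]
pop() → 9: heap contents = [83]
pop() → 83: heap contents = []
push(70): heap contents = [70]
push(22): heap contents = [22, 70]

Answer: 22 70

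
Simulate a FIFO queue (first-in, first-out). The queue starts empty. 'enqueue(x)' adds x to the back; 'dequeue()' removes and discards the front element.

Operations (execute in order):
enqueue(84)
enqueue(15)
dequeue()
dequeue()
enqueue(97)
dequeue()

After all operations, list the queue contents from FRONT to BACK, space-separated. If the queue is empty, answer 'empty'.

enqueue(84): [84]
enqueue(15): [84, 15]
dequeue(): [15]
dequeue(): []
enqueue(97): [97]
dequeue(): []

Answer: empty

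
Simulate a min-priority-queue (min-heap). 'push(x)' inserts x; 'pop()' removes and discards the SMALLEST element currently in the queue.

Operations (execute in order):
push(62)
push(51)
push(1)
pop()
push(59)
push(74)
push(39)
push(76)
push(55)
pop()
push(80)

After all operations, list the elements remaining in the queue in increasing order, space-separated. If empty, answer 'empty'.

push(62): heap contents = [62]
push(51): heap contents = [51, 62]
push(1): heap contents = [1, 51, 62]
pop() → 1: heap contents = [51, 62]
push(59): heap contents = [51, 59, 62]
push(74): heap contents = [51, 59, 62, 74]
push(39): heap contents = [39, 51, 59, 62, 74]
push(76): heap contents = [39, 51, 59, 62, 74, 76]
push(55): heap contents = [39, 51, 55, 59, 62, 74, 76]
pop() → 39: heap contents = [51, 55, 59, 62, 74, 76]
push(80): heap contents = [51, 55, 59, 62, 74, 76, 80]

Answer: 51 55 59 62 74 76 80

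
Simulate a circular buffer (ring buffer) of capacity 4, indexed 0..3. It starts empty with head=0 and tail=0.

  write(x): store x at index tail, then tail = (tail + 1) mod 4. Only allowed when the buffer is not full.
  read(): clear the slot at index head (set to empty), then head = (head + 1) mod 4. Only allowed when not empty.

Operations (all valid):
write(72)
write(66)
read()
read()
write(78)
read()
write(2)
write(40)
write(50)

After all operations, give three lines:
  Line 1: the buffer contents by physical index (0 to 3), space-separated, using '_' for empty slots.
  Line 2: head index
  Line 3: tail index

Answer: 40 50 _ 2
3
2

Derivation:
write(72): buf=[72 _ _ _], head=0, tail=1, size=1
write(66): buf=[72 66 _ _], head=0, tail=2, size=2
read(): buf=[_ 66 _ _], head=1, tail=2, size=1
read(): buf=[_ _ _ _], head=2, tail=2, size=0
write(78): buf=[_ _ 78 _], head=2, tail=3, size=1
read(): buf=[_ _ _ _], head=3, tail=3, size=0
write(2): buf=[_ _ _ 2], head=3, tail=0, size=1
write(40): buf=[40 _ _ 2], head=3, tail=1, size=2
write(50): buf=[40 50 _ 2], head=3, tail=2, size=3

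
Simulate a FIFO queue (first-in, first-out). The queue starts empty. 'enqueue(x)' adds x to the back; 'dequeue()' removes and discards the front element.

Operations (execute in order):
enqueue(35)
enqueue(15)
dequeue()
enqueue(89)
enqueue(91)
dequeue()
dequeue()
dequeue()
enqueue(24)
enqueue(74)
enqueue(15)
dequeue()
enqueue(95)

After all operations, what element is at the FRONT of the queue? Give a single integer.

enqueue(35): queue = [35]
enqueue(15): queue = [35, 15]
dequeue(): queue = [15]
enqueue(89): queue = [15, 89]
enqueue(91): queue = [15, 89, 91]
dequeue(): queue = [89, 91]
dequeue(): queue = [91]
dequeue(): queue = []
enqueue(24): queue = [24]
enqueue(74): queue = [24, 74]
enqueue(15): queue = [24, 74, 15]
dequeue(): queue = [74, 15]
enqueue(95): queue = [74, 15, 95]

Answer: 74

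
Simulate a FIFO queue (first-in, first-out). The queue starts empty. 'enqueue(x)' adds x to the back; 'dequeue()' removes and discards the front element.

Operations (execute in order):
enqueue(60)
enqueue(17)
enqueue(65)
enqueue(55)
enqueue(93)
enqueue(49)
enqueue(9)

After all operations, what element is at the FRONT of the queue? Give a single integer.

enqueue(60): queue = [60]
enqueue(17): queue = [60, 17]
enqueue(65): queue = [60, 17, 65]
enqueue(55): queue = [60, 17, 65, 55]
enqueue(93): queue = [60, 17, 65, 55, 93]
enqueue(49): queue = [60, 17, 65, 55, 93, 49]
enqueue(9): queue = [60, 17, 65, 55, 93, 49, 9]

Answer: 60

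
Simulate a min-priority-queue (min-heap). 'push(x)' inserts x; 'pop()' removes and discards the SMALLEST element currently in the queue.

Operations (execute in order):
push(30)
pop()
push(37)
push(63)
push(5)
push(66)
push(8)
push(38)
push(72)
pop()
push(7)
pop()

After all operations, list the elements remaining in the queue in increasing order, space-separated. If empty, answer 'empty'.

Answer: 8 37 38 63 66 72

Derivation:
push(30): heap contents = [30]
pop() → 30: heap contents = []
push(37): heap contents = [37]
push(63): heap contents = [37, 63]
push(5): heap contents = [5, 37, 63]
push(66): heap contents = [5, 37, 63, 66]
push(8): heap contents = [5, 8, 37, 63, 66]
push(38): heap contents = [5, 8, 37, 38, 63, 66]
push(72): heap contents = [5, 8, 37, 38, 63, 66, 72]
pop() → 5: heap contents = [8, 37, 38, 63, 66, 72]
push(7): heap contents = [7, 8, 37, 38, 63, 66, 72]
pop() → 7: heap contents = [8, 37, 38, 63, 66, 72]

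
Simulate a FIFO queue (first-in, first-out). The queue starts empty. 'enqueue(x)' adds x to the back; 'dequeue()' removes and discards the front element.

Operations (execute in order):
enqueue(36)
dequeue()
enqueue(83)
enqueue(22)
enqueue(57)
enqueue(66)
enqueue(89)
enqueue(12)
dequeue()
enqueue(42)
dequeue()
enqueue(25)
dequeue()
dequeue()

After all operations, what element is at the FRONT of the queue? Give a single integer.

Answer: 89

Derivation:
enqueue(36): queue = [36]
dequeue(): queue = []
enqueue(83): queue = [83]
enqueue(22): queue = [83, 22]
enqueue(57): queue = [83, 22, 57]
enqueue(66): queue = [83, 22, 57, 66]
enqueue(89): queue = [83, 22, 57, 66, 89]
enqueue(12): queue = [83, 22, 57, 66, 89, 12]
dequeue(): queue = [22, 57, 66, 89, 12]
enqueue(42): queue = [22, 57, 66, 89, 12, 42]
dequeue(): queue = [57, 66, 89, 12, 42]
enqueue(25): queue = [57, 66, 89, 12, 42, 25]
dequeue(): queue = [66, 89, 12, 42, 25]
dequeue(): queue = [89, 12, 42, 25]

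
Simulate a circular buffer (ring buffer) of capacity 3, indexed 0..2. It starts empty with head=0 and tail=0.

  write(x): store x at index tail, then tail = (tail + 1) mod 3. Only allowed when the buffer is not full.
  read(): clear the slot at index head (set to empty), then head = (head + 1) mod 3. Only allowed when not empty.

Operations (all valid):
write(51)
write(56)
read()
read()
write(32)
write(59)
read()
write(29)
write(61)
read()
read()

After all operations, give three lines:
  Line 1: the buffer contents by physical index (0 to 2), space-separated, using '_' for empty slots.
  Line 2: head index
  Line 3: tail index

Answer: _ _ 61
2
0

Derivation:
write(51): buf=[51 _ _], head=0, tail=1, size=1
write(56): buf=[51 56 _], head=0, tail=2, size=2
read(): buf=[_ 56 _], head=1, tail=2, size=1
read(): buf=[_ _ _], head=2, tail=2, size=0
write(32): buf=[_ _ 32], head=2, tail=0, size=1
write(59): buf=[59 _ 32], head=2, tail=1, size=2
read(): buf=[59 _ _], head=0, tail=1, size=1
write(29): buf=[59 29 _], head=0, tail=2, size=2
write(61): buf=[59 29 61], head=0, tail=0, size=3
read(): buf=[_ 29 61], head=1, tail=0, size=2
read(): buf=[_ _ 61], head=2, tail=0, size=1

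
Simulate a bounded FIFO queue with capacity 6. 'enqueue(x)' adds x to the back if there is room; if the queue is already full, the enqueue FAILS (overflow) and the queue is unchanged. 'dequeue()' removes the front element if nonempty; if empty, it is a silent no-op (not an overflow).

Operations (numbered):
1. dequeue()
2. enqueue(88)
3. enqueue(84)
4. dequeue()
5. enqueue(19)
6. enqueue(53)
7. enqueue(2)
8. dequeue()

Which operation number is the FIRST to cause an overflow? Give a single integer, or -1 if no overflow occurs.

Answer: -1

Derivation:
1. dequeue(): empty, no-op, size=0
2. enqueue(88): size=1
3. enqueue(84): size=2
4. dequeue(): size=1
5. enqueue(19): size=2
6. enqueue(53): size=3
7. enqueue(2): size=4
8. dequeue(): size=3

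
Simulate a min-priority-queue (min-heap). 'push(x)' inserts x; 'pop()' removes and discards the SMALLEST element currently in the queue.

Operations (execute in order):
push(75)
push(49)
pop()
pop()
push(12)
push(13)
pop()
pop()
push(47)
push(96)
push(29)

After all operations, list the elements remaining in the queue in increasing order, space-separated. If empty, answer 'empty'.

Answer: 29 47 96

Derivation:
push(75): heap contents = [75]
push(49): heap contents = [49, 75]
pop() → 49: heap contents = [75]
pop() → 75: heap contents = []
push(12): heap contents = [12]
push(13): heap contents = [12, 13]
pop() → 12: heap contents = [13]
pop() → 13: heap contents = []
push(47): heap contents = [47]
push(96): heap contents = [47, 96]
push(29): heap contents = [29, 47, 96]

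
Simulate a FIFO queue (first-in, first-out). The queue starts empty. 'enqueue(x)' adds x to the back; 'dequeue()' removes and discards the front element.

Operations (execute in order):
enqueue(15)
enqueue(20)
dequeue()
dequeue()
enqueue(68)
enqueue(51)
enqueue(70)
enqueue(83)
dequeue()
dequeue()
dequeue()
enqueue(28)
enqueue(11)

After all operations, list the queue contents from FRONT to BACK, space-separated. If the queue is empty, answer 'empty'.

Answer: 83 28 11

Derivation:
enqueue(15): [15]
enqueue(20): [15, 20]
dequeue(): [20]
dequeue(): []
enqueue(68): [68]
enqueue(51): [68, 51]
enqueue(70): [68, 51, 70]
enqueue(83): [68, 51, 70, 83]
dequeue(): [51, 70, 83]
dequeue(): [70, 83]
dequeue(): [83]
enqueue(28): [83, 28]
enqueue(11): [83, 28, 11]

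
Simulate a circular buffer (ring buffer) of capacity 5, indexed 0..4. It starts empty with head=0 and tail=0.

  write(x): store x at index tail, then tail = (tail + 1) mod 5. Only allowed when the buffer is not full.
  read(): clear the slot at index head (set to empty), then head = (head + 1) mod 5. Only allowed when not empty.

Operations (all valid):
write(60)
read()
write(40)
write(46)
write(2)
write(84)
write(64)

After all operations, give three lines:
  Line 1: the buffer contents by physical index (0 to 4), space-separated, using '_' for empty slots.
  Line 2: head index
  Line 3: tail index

write(60): buf=[60 _ _ _ _], head=0, tail=1, size=1
read(): buf=[_ _ _ _ _], head=1, tail=1, size=0
write(40): buf=[_ 40 _ _ _], head=1, tail=2, size=1
write(46): buf=[_ 40 46 _ _], head=1, tail=3, size=2
write(2): buf=[_ 40 46 2 _], head=1, tail=4, size=3
write(84): buf=[_ 40 46 2 84], head=1, tail=0, size=4
write(64): buf=[64 40 46 2 84], head=1, tail=1, size=5

Answer: 64 40 46 2 84
1
1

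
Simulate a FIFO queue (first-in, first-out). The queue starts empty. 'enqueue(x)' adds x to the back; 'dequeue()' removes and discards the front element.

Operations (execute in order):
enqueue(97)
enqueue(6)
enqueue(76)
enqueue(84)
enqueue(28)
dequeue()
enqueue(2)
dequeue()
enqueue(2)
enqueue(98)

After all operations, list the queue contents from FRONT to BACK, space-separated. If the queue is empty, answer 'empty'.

Answer: 76 84 28 2 2 98

Derivation:
enqueue(97): [97]
enqueue(6): [97, 6]
enqueue(76): [97, 6, 76]
enqueue(84): [97, 6, 76, 84]
enqueue(28): [97, 6, 76, 84, 28]
dequeue(): [6, 76, 84, 28]
enqueue(2): [6, 76, 84, 28, 2]
dequeue(): [76, 84, 28, 2]
enqueue(2): [76, 84, 28, 2, 2]
enqueue(98): [76, 84, 28, 2, 2, 98]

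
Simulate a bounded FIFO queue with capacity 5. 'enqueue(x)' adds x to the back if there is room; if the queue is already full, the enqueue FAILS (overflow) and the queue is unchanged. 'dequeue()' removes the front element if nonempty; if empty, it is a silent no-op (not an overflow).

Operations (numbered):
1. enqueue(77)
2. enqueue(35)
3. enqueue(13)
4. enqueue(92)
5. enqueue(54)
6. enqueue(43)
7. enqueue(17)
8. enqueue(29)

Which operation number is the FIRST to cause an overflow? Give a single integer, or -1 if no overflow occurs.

Answer: 6

Derivation:
1. enqueue(77): size=1
2. enqueue(35): size=2
3. enqueue(13): size=3
4. enqueue(92): size=4
5. enqueue(54): size=5
6. enqueue(43): size=5=cap → OVERFLOW (fail)
7. enqueue(17): size=5=cap → OVERFLOW (fail)
8. enqueue(29): size=5=cap → OVERFLOW (fail)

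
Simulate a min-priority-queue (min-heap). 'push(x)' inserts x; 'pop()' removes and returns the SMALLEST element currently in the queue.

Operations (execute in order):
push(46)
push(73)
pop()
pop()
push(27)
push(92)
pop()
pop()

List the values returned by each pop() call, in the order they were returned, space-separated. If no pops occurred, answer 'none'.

Answer: 46 73 27 92

Derivation:
push(46): heap contents = [46]
push(73): heap contents = [46, 73]
pop() → 46: heap contents = [73]
pop() → 73: heap contents = []
push(27): heap contents = [27]
push(92): heap contents = [27, 92]
pop() → 27: heap contents = [92]
pop() → 92: heap contents = []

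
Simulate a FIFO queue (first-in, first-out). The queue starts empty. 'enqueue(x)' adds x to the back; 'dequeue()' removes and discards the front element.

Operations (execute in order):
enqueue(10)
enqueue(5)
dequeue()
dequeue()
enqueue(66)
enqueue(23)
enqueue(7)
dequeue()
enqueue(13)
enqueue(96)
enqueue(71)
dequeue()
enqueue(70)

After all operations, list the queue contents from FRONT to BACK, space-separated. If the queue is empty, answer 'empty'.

Answer: 7 13 96 71 70

Derivation:
enqueue(10): [10]
enqueue(5): [10, 5]
dequeue(): [5]
dequeue(): []
enqueue(66): [66]
enqueue(23): [66, 23]
enqueue(7): [66, 23, 7]
dequeue(): [23, 7]
enqueue(13): [23, 7, 13]
enqueue(96): [23, 7, 13, 96]
enqueue(71): [23, 7, 13, 96, 71]
dequeue(): [7, 13, 96, 71]
enqueue(70): [7, 13, 96, 71, 70]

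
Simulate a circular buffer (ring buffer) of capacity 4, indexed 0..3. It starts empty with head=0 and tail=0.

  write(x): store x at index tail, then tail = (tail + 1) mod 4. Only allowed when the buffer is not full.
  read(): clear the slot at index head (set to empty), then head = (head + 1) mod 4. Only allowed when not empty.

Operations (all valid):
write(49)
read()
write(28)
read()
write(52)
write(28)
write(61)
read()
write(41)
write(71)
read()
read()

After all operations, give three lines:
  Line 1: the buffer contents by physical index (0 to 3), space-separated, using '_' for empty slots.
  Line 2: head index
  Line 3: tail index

Answer: _ 41 71 _
1
3

Derivation:
write(49): buf=[49 _ _ _], head=0, tail=1, size=1
read(): buf=[_ _ _ _], head=1, tail=1, size=0
write(28): buf=[_ 28 _ _], head=1, tail=2, size=1
read(): buf=[_ _ _ _], head=2, tail=2, size=0
write(52): buf=[_ _ 52 _], head=2, tail=3, size=1
write(28): buf=[_ _ 52 28], head=2, tail=0, size=2
write(61): buf=[61 _ 52 28], head=2, tail=1, size=3
read(): buf=[61 _ _ 28], head=3, tail=1, size=2
write(41): buf=[61 41 _ 28], head=3, tail=2, size=3
write(71): buf=[61 41 71 28], head=3, tail=3, size=4
read(): buf=[61 41 71 _], head=0, tail=3, size=3
read(): buf=[_ 41 71 _], head=1, tail=3, size=2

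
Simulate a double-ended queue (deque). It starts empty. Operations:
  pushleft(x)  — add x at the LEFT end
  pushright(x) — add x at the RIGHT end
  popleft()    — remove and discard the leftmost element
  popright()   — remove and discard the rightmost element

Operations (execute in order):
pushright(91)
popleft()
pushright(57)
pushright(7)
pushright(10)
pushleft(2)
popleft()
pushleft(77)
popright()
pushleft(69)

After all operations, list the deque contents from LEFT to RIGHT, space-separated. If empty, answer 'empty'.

pushright(91): [91]
popleft(): []
pushright(57): [57]
pushright(7): [57, 7]
pushright(10): [57, 7, 10]
pushleft(2): [2, 57, 7, 10]
popleft(): [57, 7, 10]
pushleft(77): [77, 57, 7, 10]
popright(): [77, 57, 7]
pushleft(69): [69, 77, 57, 7]

Answer: 69 77 57 7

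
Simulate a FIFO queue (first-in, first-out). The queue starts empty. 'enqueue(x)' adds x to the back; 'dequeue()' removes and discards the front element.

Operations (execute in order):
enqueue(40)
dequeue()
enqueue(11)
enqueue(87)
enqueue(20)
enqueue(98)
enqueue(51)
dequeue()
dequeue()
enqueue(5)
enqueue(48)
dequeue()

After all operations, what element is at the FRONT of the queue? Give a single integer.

Answer: 98

Derivation:
enqueue(40): queue = [40]
dequeue(): queue = []
enqueue(11): queue = [11]
enqueue(87): queue = [11, 87]
enqueue(20): queue = [11, 87, 20]
enqueue(98): queue = [11, 87, 20, 98]
enqueue(51): queue = [11, 87, 20, 98, 51]
dequeue(): queue = [87, 20, 98, 51]
dequeue(): queue = [20, 98, 51]
enqueue(5): queue = [20, 98, 51, 5]
enqueue(48): queue = [20, 98, 51, 5, 48]
dequeue(): queue = [98, 51, 5, 48]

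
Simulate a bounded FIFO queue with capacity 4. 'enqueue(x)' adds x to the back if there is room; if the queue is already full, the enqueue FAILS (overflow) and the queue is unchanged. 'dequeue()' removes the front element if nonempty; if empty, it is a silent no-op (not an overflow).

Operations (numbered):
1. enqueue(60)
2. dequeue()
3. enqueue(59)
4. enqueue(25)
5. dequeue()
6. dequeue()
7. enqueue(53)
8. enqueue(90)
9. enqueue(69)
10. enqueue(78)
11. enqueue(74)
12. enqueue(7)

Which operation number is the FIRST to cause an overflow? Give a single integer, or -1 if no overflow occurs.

1. enqueue(60): size=1
2. dequeue(): size=0
3. enqueue(59): size=1
4. enqueue(25): size=2
5. dequeue(): size=1
6. dequeue(): size=0
7. enqueue(53): size=1
8. enqueue(90): size=2
9. enqueue(69): size=3
10. enqueue(78): size=4
11. enqueue(74): size=4=cap → OVERFLOW (fail)
12. enqueue(7): size=4=cap → OVERFLOW (fail)

Answer: 11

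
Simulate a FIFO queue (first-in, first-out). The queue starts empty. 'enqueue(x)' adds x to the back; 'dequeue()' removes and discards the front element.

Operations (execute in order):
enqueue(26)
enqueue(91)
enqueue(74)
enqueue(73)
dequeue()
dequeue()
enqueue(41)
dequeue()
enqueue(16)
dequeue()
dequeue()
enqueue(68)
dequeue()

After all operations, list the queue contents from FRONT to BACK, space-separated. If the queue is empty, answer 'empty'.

Answer: 68

Derivation:
enqueue(26): [26]
enqueue(91): [26, 91]
enqueue(74): [26, 91, 74]
enqueue(73): [26, 91, 74, 73]
dequeue(): [91, 74, 73]
dequeue(): [74, 73]
enqueue(41): [74, 73, 41]
dequeue(): [73, 41]
enqueue(16): [73, 41, 16]
dequeue(): [41, 16]
dequeue(): [16]
enqueue(68): [16, 68]
dequeue(): [68]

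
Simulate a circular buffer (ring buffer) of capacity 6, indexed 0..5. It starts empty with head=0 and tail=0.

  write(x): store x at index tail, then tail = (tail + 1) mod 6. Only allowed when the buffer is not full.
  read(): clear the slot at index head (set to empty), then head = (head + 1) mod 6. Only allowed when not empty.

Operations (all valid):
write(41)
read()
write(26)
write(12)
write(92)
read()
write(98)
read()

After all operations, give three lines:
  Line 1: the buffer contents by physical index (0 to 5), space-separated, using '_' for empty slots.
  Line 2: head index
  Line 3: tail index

write(41): buf=[41 _ _ _ _ _], head=0, tail=1, size=1
read(): buf=[_ _ _ _ _ _], head=1, tail=1, size=0
write(26): buf=[_ 26 _ _ _ _], head=1, tail=2, size=1
write(12): buf=[_ 26 12 _ _ _], head=1, tail=3, size=2
write(92): buf=[_ 26 12 92 _ _], head=1, tail=4, size=3
read(): buf=[_ _ 12 92 _ _], head=2, tail=4, size=2
write(98): buf=[_ _ 12 92 98 _], head=2, tail=5, size=3
read(): buf=[_ _ _ 92 98 _], head=3, tail=5, size=2

Answer: _ _ _ 92 98 _
3
5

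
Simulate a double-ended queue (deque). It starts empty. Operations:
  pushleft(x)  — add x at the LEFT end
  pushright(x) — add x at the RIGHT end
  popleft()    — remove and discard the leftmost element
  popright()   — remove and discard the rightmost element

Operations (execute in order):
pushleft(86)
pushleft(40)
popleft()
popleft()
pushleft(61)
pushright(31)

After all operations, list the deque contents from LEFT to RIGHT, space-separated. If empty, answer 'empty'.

Answer: 61 31

Derivation:
pushleft(86): [86]
pushleft(40): [40, 86]
popleft(): [86]
popleft(): []
pushleft(61): [61]
pushright(31): [61, 31]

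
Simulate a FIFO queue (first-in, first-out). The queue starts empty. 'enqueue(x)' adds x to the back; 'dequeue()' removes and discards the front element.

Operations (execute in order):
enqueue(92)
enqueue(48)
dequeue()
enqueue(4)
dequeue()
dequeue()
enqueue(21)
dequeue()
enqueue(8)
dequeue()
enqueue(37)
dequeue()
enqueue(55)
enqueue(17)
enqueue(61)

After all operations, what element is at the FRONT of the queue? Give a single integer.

Answer: 55

Derivation:
enqueue(92): queue = [92]
enqueue(48): queue = [92, 48]
dequeue(): queue = [48]
enqueue(4): queue = [48, 4]
dequeue(): queue = [4]
dequeue(): queue = []
enqueue(21): queue = [21]
dequeue(): queue = []
enqueue(8): queue = [8]
dequeue(): queue = []
enqueue(37): queue = [37]
dequeue(): queue = []
enqueue(55): queue = [55]
enqueue(17): queue = [55, 17]
enqueue(61): queue = [55, 17, 61]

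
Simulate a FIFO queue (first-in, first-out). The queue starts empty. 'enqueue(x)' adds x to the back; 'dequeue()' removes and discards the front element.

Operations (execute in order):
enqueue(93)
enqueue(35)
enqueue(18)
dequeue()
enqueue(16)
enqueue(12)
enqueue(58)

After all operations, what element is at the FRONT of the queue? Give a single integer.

Answer: 35

Derivation:
enqueue(93): queue = [93]
enqueue(35): queue = [93, 35]
enqueue(18): queue = [93, 35, 18]
dequeue(): queue = [35, 18]
enqueue(16): queue = [35, 18, 16]
enqueue(12): queue = [35, 18, 16, 12]
enqueue(58): queue = [35, 18, 16, 12, 58]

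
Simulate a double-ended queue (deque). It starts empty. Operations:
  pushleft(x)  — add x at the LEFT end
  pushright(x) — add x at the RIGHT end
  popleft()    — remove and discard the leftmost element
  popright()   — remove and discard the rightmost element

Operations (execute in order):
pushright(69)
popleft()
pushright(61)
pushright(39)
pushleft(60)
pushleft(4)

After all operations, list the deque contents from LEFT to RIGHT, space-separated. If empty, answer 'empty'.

pushright(69): [69]
popleft(): []
pushright(61): [61]
pushright(39): [61, 39]
pushleft(60): [60, 61, 39]
pushleft(4): [4, 60, 61, 39]

Answer: 4 60 61 39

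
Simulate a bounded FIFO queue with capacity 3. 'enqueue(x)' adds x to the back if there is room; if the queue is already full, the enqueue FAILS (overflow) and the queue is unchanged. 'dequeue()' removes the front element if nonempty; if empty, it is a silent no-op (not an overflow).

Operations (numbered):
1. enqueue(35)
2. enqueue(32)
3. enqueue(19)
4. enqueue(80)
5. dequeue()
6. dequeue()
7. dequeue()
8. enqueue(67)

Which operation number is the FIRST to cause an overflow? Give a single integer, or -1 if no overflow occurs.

1. enqueue(35): size=1
2. enqueue(32): size=2
3. enqueue(19): size=3
4. enqueue(80): size=3=cap → OVERFLOW (fail)
5. dequeue(): size=2
6. dequeue(): size=1
7. dequeue(): size=0
8. enqueue(67): size=1

Answer: 4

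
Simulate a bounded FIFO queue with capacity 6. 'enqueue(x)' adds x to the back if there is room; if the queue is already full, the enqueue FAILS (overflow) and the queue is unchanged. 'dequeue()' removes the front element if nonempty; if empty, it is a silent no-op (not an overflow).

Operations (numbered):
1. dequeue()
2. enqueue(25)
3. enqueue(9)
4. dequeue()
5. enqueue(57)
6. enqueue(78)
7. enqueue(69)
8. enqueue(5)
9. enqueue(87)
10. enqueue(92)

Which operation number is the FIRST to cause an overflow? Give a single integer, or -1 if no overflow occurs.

1. dequeue(): empty, no-op, size=0
2. enqueue(25): size=1
3. enqueue(9): size=2
4. dequeue(): size=1
5. enqueue(57): size=2
6. enqueue(78): size=3
7. enqueue(69): size=4
8. enqueue(5): size=5
9. enqueue(87): size=6
10. enqueue(92): size=6=cap → OVERFLOW (fail)

Answer: 10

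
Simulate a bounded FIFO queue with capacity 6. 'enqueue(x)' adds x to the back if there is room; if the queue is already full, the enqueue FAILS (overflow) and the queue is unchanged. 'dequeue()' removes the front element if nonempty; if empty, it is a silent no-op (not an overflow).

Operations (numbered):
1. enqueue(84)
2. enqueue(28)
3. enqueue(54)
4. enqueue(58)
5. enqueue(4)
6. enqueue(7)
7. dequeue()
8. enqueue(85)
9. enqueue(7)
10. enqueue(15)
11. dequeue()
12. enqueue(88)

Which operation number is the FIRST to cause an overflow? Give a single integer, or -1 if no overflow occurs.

1. enqueue(84): size=1
2. enqueue(28): size=2
3. enqueue(54): size=3
4. enqueue(58): size=4
5. enqueue(4): size=5
6. enqueue(7): size=6
7. dequeue(): size=5
8. enqueue(85): size=6
9. enqueue(7): size=6=cap → OVERFLOW (fail)
10. enqueue(15): size=6=cap → OVERFLOW (fail)
11. dequeue(): size=5
12. enqueue(88): size=6

Answer: 9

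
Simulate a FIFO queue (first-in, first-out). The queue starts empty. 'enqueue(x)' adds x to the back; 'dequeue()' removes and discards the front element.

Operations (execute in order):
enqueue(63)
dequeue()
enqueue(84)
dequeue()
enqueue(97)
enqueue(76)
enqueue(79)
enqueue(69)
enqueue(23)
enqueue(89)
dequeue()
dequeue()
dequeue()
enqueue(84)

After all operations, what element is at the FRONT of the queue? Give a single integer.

enqueue(63): queue = [63]
dequeue(): queue = []
enqueue(84): queue = [84]
dequeue(): queue = []
enqueue(97): queue = [97]
enqueue(76): queue = [97, 76]
enqueue(79): queue = [97, 76, 79]
enqueue(69): queue = [97, 76, 79, 69]
enqueue(23): queue = [97, 76, 79, 69, 23]
enqueue(89): queue = [97, 76, 79, 69, 23, 89]
dequeue(): queue = [76, 79, 69, 23, 89]
dequeue(): queue = [79, 69, 23, 89]
dequeue(): queue = [69, 23, 89]
enqueue(84): queue = [69, 23, 89, 84]

Answer: 69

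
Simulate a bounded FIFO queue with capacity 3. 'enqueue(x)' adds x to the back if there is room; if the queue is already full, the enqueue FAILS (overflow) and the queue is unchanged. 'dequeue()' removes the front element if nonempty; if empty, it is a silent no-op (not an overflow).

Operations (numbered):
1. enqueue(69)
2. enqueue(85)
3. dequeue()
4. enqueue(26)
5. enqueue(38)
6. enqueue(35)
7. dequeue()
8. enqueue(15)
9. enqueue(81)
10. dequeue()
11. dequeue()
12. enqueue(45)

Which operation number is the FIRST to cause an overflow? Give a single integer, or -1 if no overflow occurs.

Answer: 6

Derivation:
1. enqueue(69): size=1
2. enqueue(85): size=2
3. dequeue(): size=1
4. enqueue(26): size=2
5. enqueue(38): size=3
6. enqueue(35): size=3=cap → OVERFLOW (fail)
7. dequeue(): size=2
8. enqueue(15): size=3
9. enqueue(81): size=3=cap → OVERFLOW (fail)
10. dequeue(): size=2
11. dequeue(): size=1
12. enqueue(45): size=2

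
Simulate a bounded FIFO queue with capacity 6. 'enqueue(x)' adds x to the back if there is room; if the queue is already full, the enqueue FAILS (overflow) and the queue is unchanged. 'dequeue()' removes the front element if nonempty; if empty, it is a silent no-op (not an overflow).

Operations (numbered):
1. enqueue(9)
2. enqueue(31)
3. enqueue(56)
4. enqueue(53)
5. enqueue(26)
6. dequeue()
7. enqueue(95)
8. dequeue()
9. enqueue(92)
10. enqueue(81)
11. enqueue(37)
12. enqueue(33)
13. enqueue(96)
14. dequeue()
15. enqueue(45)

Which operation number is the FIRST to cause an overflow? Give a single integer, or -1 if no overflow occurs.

1. enqueue(9): size=1
2. enqueue(31): size=2
3. enqueue(56): size=3
4. enqueue(53): size=4
5. enqueue(26): size=5
6. dequeue(): size=4
7. enqueue(95): size=5
8. dequeue(): size=4
9. enqueue(92): size=5
10. enqueue(81): size=6
11. enqueue(37): size=6=cap → OVERFLOW (fail)
12. enqueue(33): size=6=cap → OVERFLOW (fail)
13. enqueue(96): size=6=cap → OVERFLOW (fail)
14. dequeue(): size=5
15. enqueue(45): size=6

Answer: 11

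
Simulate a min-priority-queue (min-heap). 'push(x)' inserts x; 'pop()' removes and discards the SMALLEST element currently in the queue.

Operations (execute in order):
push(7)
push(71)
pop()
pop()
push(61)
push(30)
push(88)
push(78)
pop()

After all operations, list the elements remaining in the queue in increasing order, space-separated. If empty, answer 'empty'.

push(7): heap contents = [7]
push(71): heap contents = [7, 71]
pop() → 7: heap contents = [71]
pop() → 71: heap contents = []
push(61): heap contents = [61]
push(30): heap contents = [30, 61]
push(88): heap contents = [30, 61, 88]
push(78): heap contents = [30, 61, 78, 88]
pop() → 30: heap contents = [61, 78, 88]

Answer: 61 78 88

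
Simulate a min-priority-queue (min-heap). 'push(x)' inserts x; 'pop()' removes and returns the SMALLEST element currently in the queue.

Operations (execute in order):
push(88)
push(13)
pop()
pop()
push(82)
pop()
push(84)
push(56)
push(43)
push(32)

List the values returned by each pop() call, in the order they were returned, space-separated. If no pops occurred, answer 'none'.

push(88): heap contents = [88]
push(13): heap contents = [13, 88]
pop() → 13: heap contents = [88]
pop() → 88: heap contents = []
push(82): heap contents = [82]
pop() → 82: heap contents = []
push(84): heap contents = [84]
push(56): heap contents = [56, 84]
push(43): heap contents = [43, 56, 84]
push(32): heap contents = [32, 43, 56, 84]

Answer: 13 88 82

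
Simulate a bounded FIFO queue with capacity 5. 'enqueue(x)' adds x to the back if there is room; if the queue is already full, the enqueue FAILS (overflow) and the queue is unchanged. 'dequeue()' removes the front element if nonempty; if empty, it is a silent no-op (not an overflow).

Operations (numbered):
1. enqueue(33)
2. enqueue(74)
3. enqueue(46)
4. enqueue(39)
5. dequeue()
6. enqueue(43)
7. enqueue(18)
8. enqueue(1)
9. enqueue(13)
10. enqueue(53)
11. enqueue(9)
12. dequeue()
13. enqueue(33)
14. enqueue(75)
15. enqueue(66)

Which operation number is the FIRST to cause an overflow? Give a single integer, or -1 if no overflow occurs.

Answer: 8

Derivation:
1. enqueue(33): size=1
2. enqueue(74): size=2
3. enqueue(46): size=3
4. enqueue(39): size=4
5. dequeue(): size=3
6. enqueue(43): size=4
7. enqueue(18): size=5
8. enqueue(1): size=5=cap → OVERFLOW (fail)
9. enqueue(13): size=5=cap → OVERFLOW (fail)
10. enqueue(53): size=5=cap → OVERFLOW (fail)
11. enqueue(9): size=5=cap → OVERFLOW (fail)
12. dequeue(): size=4
13. enqueue(33): size=5
14. enqueue(75): size=5=cap → OVERFLOW (fail)
15. enqueue(66): size=5=cap → OVERFLOW (fail)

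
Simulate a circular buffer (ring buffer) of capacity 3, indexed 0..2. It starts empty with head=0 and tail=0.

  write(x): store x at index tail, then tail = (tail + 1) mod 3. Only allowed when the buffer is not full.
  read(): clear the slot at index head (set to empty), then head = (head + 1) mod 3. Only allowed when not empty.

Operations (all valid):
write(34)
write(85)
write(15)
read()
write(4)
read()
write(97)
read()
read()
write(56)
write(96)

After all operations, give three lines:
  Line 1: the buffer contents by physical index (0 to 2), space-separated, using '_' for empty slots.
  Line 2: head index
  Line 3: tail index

write(34): buf=[34 _ _], head=0, tail=1, size=1
write(85): buf=[34 85 _], head=0, tail=2, size=2
write(15): buf=[34 85 15], head=0, tail=0, size=3
read(): buf=[_ 85 15], head=1, tail=0, size=2
write(4): buf=[4 85 15], head=1, tail=1, size=3
read(): buf=[4 _ 15], head=2, tail=1, size=2
write(97): buf=[4 97 15], head=2, tail=2, size=3
read(): buf=[4 97 _], head=0, tail=2, size=2
read(): buf=[_ 97 _], head=1, tail=2, size=1
write(56): buf=[_ 97 56], head=1, tail=0, size=2
write(96): buf=[96 97 56], head=1, tail=1, size=3

Answer: 96 97 56
1
1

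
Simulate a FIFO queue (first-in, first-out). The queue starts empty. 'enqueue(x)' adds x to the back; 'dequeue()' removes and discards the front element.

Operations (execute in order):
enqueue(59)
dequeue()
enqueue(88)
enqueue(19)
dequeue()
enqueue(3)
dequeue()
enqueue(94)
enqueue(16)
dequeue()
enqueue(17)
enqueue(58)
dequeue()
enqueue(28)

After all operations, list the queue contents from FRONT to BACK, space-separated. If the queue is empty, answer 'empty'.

enqueue(59): [59]
dequeue(): []
enqueue(88): [88]
enqueue(19): [88, 19]
dequeue(): [19]
enqueue(3): [19, 3]
dequeue(): [3]
enqueue(94): [3, 94]
enqueue(16): [3, 94, 16]
dequeue(): [94, 16]
enqueue(17): [94, 16, 17]
enqueue(58): [94, 16, 17, 58]
dequeue(): [16, 17, 58]
enqueue(28): [16, 17, 58, 28]

Answer: 16 17 58 28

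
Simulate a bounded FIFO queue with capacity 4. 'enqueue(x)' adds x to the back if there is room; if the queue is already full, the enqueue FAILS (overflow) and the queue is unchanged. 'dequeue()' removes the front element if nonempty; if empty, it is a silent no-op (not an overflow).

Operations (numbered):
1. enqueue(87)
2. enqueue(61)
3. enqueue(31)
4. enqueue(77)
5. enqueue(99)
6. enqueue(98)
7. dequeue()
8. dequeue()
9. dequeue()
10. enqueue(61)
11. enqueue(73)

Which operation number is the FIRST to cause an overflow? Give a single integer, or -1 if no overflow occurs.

Answer: 5

Derivation:
1. enqueue(87): size=1
2. enqueue(61): size=2
3. enqueue(31): size=3
4. enqueue(77): size=4
5. enqueue(99): size=4=cap → OVERFLOW (fail)
6. enqueue(98): size=4=cap → OVERFLOW (fail)
7. dequeue(): size=3
8. dequeue(): size=2
9. dequeue(): size=1
10. enqueue(61): size=2
11. enqueue(73): size=3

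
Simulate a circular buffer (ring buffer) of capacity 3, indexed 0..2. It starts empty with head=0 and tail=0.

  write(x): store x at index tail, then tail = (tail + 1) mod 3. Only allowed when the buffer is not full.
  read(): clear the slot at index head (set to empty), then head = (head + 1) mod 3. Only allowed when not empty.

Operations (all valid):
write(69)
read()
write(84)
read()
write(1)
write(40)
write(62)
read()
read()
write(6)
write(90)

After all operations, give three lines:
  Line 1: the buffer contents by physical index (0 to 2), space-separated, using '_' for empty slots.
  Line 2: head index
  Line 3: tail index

Answer: 90 62 6
1
1

Derivation:
write(69): buf=[69 _ _], head=0, tail=1, size=1
read(): buf=[_ _ _], head=1, tail=1, size=0
write(84): buf=[_ 84 _], head=1, tail=2, size=1
read(): buf=[_ _ _], head=2, tail=2, size=0
write(1): buf=[_ _ 1], head=2, tail=0, size=1
write(40): buf=[40 _ 1], head=2, tail=1, size=2
write(62): buf=[40 62 1], head=2, tail=2, size=3
read(): buf=[40 62 _], head=0, tail=2, size=2
read(): buf=[_ 62 _], head=1, tail=2, size=1
write(6): buf=[_ 62 6], head=1, tail=0, size=2
write(90): buf=[90 62 6], head=1, tail=1, size=3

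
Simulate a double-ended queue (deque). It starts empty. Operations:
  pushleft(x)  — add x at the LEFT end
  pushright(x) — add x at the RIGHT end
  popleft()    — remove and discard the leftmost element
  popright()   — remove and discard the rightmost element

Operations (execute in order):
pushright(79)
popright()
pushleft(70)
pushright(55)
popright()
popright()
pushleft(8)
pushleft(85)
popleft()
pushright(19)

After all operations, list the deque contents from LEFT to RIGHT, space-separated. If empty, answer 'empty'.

pushright(79): [79]
popright(): []
pushleft(70): [70]
pushright(55): [70, 55]
popright(): [70]
popright(): []
pushleft(8): [8]
pushleft(85): [85, 8]
popleft(): [8]
pushright(19): [8, 19]

Answer: 8 19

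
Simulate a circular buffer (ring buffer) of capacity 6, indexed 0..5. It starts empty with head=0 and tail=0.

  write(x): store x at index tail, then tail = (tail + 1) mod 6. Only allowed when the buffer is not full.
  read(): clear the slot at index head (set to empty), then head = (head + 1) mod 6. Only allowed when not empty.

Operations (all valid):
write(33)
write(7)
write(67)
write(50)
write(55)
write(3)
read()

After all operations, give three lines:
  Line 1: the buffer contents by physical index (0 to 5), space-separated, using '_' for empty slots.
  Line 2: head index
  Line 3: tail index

Answer: _ 7 67 50 55 3
1
0

Derivation:
write(33): buf=[33 _ _ _ _ _], head=0, tail=1, size=1
write(7): buf=[33 7 _ _ _ _], head=0, tail=2, size=2
write(67): buf=[33 7 67 _ _ _], head=0, tail=3, size=3
write(50): buf=[33 7 67 50 _ _], head=0, tail=4, size=4
write(55): buf=[33 7 67 50 55 _], head=0, tail=5, size=5
write(3): buf=[33 7 67 50 55 3], head=0, tail=0, size=6
read(): buf=[_ 7 67 50 55 3], head=1, tail=0, size=5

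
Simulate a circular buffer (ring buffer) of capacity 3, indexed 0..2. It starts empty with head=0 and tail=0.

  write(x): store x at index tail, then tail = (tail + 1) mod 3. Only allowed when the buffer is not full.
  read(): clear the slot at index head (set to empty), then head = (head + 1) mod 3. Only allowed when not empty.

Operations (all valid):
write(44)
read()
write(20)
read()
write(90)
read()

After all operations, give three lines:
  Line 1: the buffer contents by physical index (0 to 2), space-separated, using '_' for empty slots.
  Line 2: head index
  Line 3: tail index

write(44): buf=[44 _ _], head=0, tail=1, size=1
read(): buf=[_ _ _], head=1, tail=1, size=0
write(20): buf=[_ 20 _], head=1, tail=2, size=1
read(): buf=[_ _ _], head=2, tail=2, size=0
write(90): buf=[_ _ 90], head=2, tail=0, size=1
read(): buf=[_ _ _], head=0, tail=0, size=0

Answer: _ _ _
0
0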